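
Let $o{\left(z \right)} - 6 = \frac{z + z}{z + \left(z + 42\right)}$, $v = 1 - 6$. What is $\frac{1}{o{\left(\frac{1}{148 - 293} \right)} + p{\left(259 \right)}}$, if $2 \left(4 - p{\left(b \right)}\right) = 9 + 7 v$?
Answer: $\frac{3044}{70011} \approx 0.043479$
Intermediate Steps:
$v = -5$ ($v = 1 - 6 = -5$)
$p{\left(b \right)} = 17$ ($p{\left(b \right)} = 4 - \frac{9 + 7 \left(-5\right)}{2} = 4 - \frac{9 - 35}{2} = 4 - -13 = 4 + 13 = 17$)
$o{\left(z \right)} = 6 + \frac{2 z}{42 + 2 z}$ ($o{\left(z \right)} = 6 + \frac{z + z}{z + \left(z + 42\right)} = 6 + \frac{2 z}{z + \left(42 + z\right)} = 6 + \frac{2 z}{42 + 2 z}$)
$\frac{1}{o{\left(\frac{1}{148 - 293} \right)} + p{\left(259 \right)}} = \frac{1}{\frac{7 \left(18 + \frac{1}{148 - 293}\right)}{21 + \frac{1}{148 - 293}} + 17} = \frac{1}{\frac{7 \left(18 + \frac{1}{-145}\right)}{21 + \frac{1}{-145}} + 17} = \frac{1}{\frac{7 \left(18 - \frac{1}{145}\right)}{21 - \frac{1}{145}} + 17} = \frac{1}{7 \frac{1}{\frac{3044}{145}} \cdot \frac{2609}{145} + 17} = \frac{1}{7 \cdot \frac{145}{3044} \cdot \frac{2609}{145} + 17} = \frac{1}{\frac{18263}{3044} + 17} = \frac{1}{\frac{70011}{3044}} = \frac{3044}{70011}$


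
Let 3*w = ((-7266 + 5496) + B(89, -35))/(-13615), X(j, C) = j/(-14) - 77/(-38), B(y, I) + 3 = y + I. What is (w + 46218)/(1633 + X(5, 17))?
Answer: 11955914217/422864395 ≈ 28.274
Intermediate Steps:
B(y, I) = -3 + I + y (B(y, I) = -3 + (y + I) = -3 + (I + y) = -3 + I + y)
X(j, C) = 77/38 - j/14 (X(j, C) = j*(-1/14) - 77*(-1/38) = -j/14 + 77/38 = 77/38 - j/14)
w = 573/13615 (w = (((-7266 + 5496) + (-3 - 35 + 89))/(-13615))/3 = ((-1770 + 51)*(-1/13615))/3 = (-1719*(-1/13615))/3 = (⅓)*(1719/13615) = 573/13615 ≈ 0.042086)
(w + 46218)/(1633 + X(5, 17)) = (573/13615 + 46218)/(1633 + (77/38 - 1/14*5)) = 629258643/(13615*(1633 + (77/38 - 5/14))) = 629258643/(13615*(1633 + 222/133)) = 629258643/(13615*(217411/133)) = (629258643/13615)*(133/217411) = 11955914217/422864395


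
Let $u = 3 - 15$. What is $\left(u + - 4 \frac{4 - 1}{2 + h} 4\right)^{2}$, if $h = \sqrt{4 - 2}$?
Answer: $4752 - 2880 \sqrt{2} \approx 679.06$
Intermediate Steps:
$h = \sqrt{2} \approx 1.4142$
$u = -12$ ($u = 3 - 15 = -12$)
$\left(u + - 4 \frac{4 - 1}{2 + h} 4\right)^{2} = \left(-12 + - 4 \frac{4 - 1}{2 + \sqrt{2}} \cdot 4\right)^{2} = \left(-12 + - 4 \frac{3}{2 + \sqrt{2}} \cdot 4\right)^{2} = \left(-12 + - \frac{12}{2 + \sqrt{2}} \cdot 4\right)^{2} = \left(-12 - \frac{48}{2 + \sqrt{2}}\right)^{2}$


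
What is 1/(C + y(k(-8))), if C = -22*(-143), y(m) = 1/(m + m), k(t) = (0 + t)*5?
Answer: 80/251679 ≈ 0.00031787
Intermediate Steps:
k(t) = 5*t (k(t) = t*5 = 5*t)
y(m) = 1/(2*m)
C = 3146
1/(C + y(k(-8))) = 1/(3146 + 1/(2*((5*(-8))))) = 1/(3146 + (1/2)/(-40)) = 1/(3146 + (1/2)*(-1/40)) = 1/(3146 - 1/80) = 1/(251679/80) = 80/251679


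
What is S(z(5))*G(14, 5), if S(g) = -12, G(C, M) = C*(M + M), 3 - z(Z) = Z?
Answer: -1680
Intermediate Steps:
z(Z) = 3 - Z
G(C, M) = 2*C*M (G(C, M) = C*(2*M) = 2*C*M)
S(z(5))*G(14, 5) = -24*14*5 = -12*140 = -1680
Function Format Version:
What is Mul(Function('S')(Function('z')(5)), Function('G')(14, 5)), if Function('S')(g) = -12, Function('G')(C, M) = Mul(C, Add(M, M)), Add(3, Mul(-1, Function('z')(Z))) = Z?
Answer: -1680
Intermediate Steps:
Function('z')(Z) = Add(3, Mul(-1, Z))
Function('G')(C, M) = Mul(2, C, M) (Function('G')(C, M) = Mul(C, Mul(2, M)) = Mul(2, C, M))
Mul(Function('S')(Function('z')(5)), Function('G')(14, 5)) = Mul(-12, Mul(2, 14, 5)) = Mul(-12, 140) = -1680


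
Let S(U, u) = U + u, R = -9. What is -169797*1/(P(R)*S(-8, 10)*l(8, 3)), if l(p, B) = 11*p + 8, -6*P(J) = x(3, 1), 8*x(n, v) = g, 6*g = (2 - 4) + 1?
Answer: -509391/2 ≈ -2.5470e+5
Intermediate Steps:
g = -1/6 (g = ((2 - 4) + 1)/6 = (-2 + 1)/6 = (1/6)*(-1) = -1/6 ≈ -0.16667)
x(n, v) = -1/48 (x(n, v) = (1/8)*(-1/6) = -1/48)
P(J) = 1/288 (P(J) = -1/6*(-1/48) = 1/288)
l(p, B) = 8 + 11*p
-169797*1/(P(R)*S(-8, 10)*l(8, 3)) = -169797*288/((-8 + 10)*(8 + 11*8)) = -169797*144/(8 + 88) = -169797/((96*(1/288))*2) = -169797/((1/3)*2) = -169797/2/3 = -169797*3/2 = -509391/2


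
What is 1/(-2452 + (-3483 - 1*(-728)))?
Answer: -1/5207 ≈ -0.00019205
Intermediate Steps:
1/(-2452 + (-3483 - 1*(-728))) = 1/(-2452 + (-3483 + 728)) = 1/(-2452 - 2755) = 1/(-5207) = -1/5207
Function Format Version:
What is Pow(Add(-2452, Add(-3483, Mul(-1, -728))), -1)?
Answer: Rational(-1, 5207) ≈ -0.00019205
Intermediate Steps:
Pow(Add(-2452, Add(-3483, Mul(-1, -728))), -1) = Pow(Add(-2452, Add(-3483, 728)), -1) = Pow(Add(-2452, -2755), -1) = Pow(-5207, -1) = Rational(-1, 5207)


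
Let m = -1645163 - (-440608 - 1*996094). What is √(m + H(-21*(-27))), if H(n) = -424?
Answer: I*√208885 ≈ 457.04*I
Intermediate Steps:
m = -208461 (m = -1645163 - (-440608 - 996094) = -1645163 - 1*(-1436702) = -1645163 + 1436702 = -208461)
√(m + H(-21*(-27))) = √(-208461 - 424) = √(-208885) = I*√208885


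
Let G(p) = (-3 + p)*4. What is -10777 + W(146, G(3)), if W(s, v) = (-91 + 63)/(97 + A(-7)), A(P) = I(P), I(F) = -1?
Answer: -258655/24 ≈ -10777.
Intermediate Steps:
A(P) = -1
G(p) = -12 + 4*p
W(s, v) = -7/24 (W(s, v) = (-91 + 63)/(97 - 1) = -28/96 = -28*1/96 = -7/24)
-10777 + W(146, G(3)) = -10777 - 7/24 = -258655/24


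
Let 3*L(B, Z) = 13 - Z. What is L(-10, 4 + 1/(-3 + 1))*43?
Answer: 817/6 ≈ 136.17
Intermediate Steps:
L(B, Z) = 13/3 - Z/3 (L(B, Z) = (13 - Z)/3 = 13/3 - Z/3)
L(-10, 4 + 1/(-3 + 1))*43 = (13/3 - (4 + 1/(-3 + 1))/3)*43 = (13/3 - (4 + 1/(-2))/3)*43 = (13/3 - (4 - 1/2)/3)*43 = (13/3 - 1/3*7/2)*43 = (13/3 - 7/6)*43 = (19/6)*43 = 817/6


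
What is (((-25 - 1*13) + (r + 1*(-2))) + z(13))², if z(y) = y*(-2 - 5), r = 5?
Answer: 15876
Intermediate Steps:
z(y) = -7*y (z(y) = y*(-7) = -7*y)
(((-25 - 1*13) + (r + 1*(-2))) + z(13))² = (((-25 - 1*13) + (5 + 1*(-2))) - 7*13)² = (((-25 - 13) + (5 - 2)) - 91)² = ((-38 + 3) - 91)² = (-35 - 91)² = (-126)² = 15876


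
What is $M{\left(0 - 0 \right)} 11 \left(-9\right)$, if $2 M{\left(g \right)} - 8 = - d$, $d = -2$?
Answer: $-495$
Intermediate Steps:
$M{\left(g \right)} = 5$ ($M{\left(g \right)} = 4 + \frac{\left(-1\right) \left(-2\right)}{2} = 4 + \frac{1}{2} \cdot 2 = 4 + 1 = 5$)
$M{\left(0 - 0 \right)} 11 \left(-9\right) = 5 \cdot 11 \left(-9\right) = 55 \left(-9\right) = -495$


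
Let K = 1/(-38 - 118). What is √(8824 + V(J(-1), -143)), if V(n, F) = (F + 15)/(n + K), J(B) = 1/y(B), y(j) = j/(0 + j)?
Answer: 2*√52225390/155 ≈ 93.248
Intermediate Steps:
y(j) = 1 (y(j) = j/j = 1)
K = -1/156 (K = 1/(-156) = -1/156 ≈ -0.0064103)
J(B) = 1 (J(B) = 1/1 = 1)
V(n, F) = (15 + F)/(-1/156 + n) (V(n, F) = (F + 15)/(n - 1/156) = (15 + F)/(-1/156 + n))
√(8824 + V(J(-1), -143)) = √(8824 + 156*(15 - 143)/(-1 + 156*1)) = √(8824 + 156*(-128)/(-1 + 156)) = √(8824 + 156*(-128)/155) = √(8824 + 156*(1/155)*(-128)) = √(8824 - 19968/155) = √(1347752/155) = 2*√52225390/155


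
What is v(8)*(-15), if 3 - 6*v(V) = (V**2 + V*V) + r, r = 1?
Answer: 315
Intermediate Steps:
v(V) = 1/3 - V**2/3 (v(V) = 1/2 - ((V**2 + V*V) + 1)/6 = 1/2 - ((V**2 + V**2) + 1)/6 = 1/2 - (2*V**2 + 1)/6 = 1/2 - (1 + 2*V**2)/6 = 1/2 + (-1/6 - V**2/3) = 1/3 - V**2/3)
v(8)*(-15) = (1/3 - 1/3*8**2)*(-15) = (1/3 - 1/3*64)*(-15) = (1/3 - 64/3)*(-15) = -21*(-15) = 315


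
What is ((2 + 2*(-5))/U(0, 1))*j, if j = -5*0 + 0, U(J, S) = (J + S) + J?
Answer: 0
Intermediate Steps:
U(J, S) = S + 2*J
j = 0 (j = 0 + 0 = 0)
((2 + 2*(-5))/U(0, 1))*j = ((2 + 2*(-5))/(1 + 2*0))*0 = ((2 - 10)/(1 + 0))*0 = (-8/1)*0 = (1*(-8))*0 = -8*0 = 0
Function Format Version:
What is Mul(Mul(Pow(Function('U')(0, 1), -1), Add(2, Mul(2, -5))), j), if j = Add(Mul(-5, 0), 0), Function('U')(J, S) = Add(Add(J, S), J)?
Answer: 0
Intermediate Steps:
Function('U')(J, S) = Add(S, Mul(2, J))
j = 0 (j = Add(0, 0) = 0)
Mul(Mul(Pow(Function('U')(0, 1), -1), Add(2, Mul(2, -5))), j) = Mul(Mul(Pow(Add(1, Mul(2, 0)), -1), Add(2, Mul(2, -5))), 0) = Mul(Mul(Pow(Add(1, 0), -1), Add(2, -10)), 0) = Mul(Mul(Pow(1, -1), -8), 0) = Mul(Mul(1, -8), 0) = Mul(-8, 0) = 0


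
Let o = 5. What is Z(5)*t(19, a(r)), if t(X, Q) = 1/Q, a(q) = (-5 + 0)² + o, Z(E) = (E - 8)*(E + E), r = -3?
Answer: -1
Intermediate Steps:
Z(E) = 2*E*(-8 + E) (Z(E) = (-8 + E)*(2*E) = 2*E*(-8 + E))
a(q) = 30 (a(q) = (-5 + 0)² + 5 = (-5)² + 5 = 25 + 5 = 30)
Z(5)*t(19, a(r)) = (2*5*(-8 + 5))/30 = (2*5*(-3))*(1/30) = -30*1/30 = -1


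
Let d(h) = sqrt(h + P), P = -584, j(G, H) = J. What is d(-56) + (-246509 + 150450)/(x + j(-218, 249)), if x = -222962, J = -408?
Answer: 96059/223370 + 8*I*sqrt(10) ≈ 0.43004 + 25.298*I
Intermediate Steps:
j(G, H) = -408
d(h) = sqrt(-584 + h) (d(h) = sqrt(h - 584) = sqrt(-584 + h))
d(-56) + (-246509 + 150450)/(x + j(-218, 249)) = sqrt(-584 - 56) + (-246509 + 150450)/(-222962 - 408) = sqrt(-640) - 96059/(-223370) = 8*I*sqrt(10) - 96059*(-1/223370) = 8*I*sqrt(10) + 96059/223370 = 96059/223370 + 8*I*sqrt(10)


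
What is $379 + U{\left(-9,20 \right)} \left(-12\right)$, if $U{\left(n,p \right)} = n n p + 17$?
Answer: $-19265$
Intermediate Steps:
$U{\left(n,p \right)} = 17 + p n^{2}$ ($U{\left(n,p \right)} = n^{2} p + 17 = p n^{2} + 17 = 17 + p n^{2}$)
$379 + U{\left(-9,20 \right)} \left(-12\right) = 379 + \left(17 + 20 \left(-9\right)^{2}\right) \left(-12\right) = 379 + \left(17 + 20 \cdot 81\right) \left(-12\right) = 379 + \left(17 + 1620\right) \left(-12\right) = 379 + 1637 \left(-12\right) = 379 - 19644 = -19265$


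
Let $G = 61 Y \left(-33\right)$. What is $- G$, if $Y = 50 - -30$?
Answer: $161040$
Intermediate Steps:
$Y = 80$ ($Y = 50 + 30 = 80$)
$G = -161040$ ($G = 61 \cdot 80 \left(-33\right) = 4880 \left(-33\right) = -161040$)
$- G = \left(-1\right) \left(-161040\right) = 161040$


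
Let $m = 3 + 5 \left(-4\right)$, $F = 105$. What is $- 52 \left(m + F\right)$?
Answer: $-4576$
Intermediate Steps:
$m = -17$ ($m = 3 - 20 = -17$)
$- 52 \left(m + F\right) = - 52 \left(-17 + 105\right) = \left(-52\right) 88 = -4576$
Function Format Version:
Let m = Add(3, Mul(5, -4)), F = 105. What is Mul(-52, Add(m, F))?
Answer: -4576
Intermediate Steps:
m = -17 (m = Add(3, -20) = -17)
Mul(-52, Add(m, F)) = Mul(-52, Add(-17, 105)) = Mul(-52, 88) = -4576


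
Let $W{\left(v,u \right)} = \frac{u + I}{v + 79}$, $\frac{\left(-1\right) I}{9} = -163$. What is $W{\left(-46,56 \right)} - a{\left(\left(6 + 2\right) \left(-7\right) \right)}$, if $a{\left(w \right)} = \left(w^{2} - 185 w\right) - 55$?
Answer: $- \frac{442030}{33} \approx -13395.0$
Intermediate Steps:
$I = 1467$ ($I = \left(-9\right) \left(-163\right) = 1467$)
$a{\left(w \right)} = -55 + w^{2} - 185 w$
$W{\left(v,u \right)} = \frac{1467 + u}{79 + v}$ ($W{\left(v,u \right)} = \frac{u + 1467}{v + 79} = \frac{1467 + u}{79 + v}$)
$W{\left(-46,56 \right)} - a{\left(\left(6 + 2\right) \left(-7\right) \right)} = \frac{1467 + 56}{79 - 46} - \left(-55 + \left(\left(6 + 2\right) \left(-7\right)\right)^{2} - 185 \left(6 + 2\right) \left(-7\right)\right) = \frac{1}{33} \cdot 1523 - \left(-55 + \left(8 \left(-7\right)\right)^{2} - 185 \cdot 8 \left(-7\right)\right) = \frac{1}{33} \cdot 1523 - \left(-55 + \left(-56\right)^{2} - -10360\right) = \frac{1523}{33} - \left(-55 + 3136 + 10360\right) = \frac{1523}{33} - 13441 = - \frac{442030}{33}$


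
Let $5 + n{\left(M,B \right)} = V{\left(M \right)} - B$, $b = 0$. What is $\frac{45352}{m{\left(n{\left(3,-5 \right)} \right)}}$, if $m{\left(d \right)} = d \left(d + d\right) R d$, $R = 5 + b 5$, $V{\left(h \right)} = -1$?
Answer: $- \frac{22676}{5} \approx -4535.2$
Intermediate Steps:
$R = 5$ ($R = 5 + 0 \cdot 5 = 5 + 0 = 5$)
$n{\left(M,B \right)} = -6 - B$ ($n{\left(M,B \right)} = -5 - \left(1 + B\right) = -6 - B$)
$m{\left(d \right)} = 10 d^{3}$ ($m{\left(d \right)} = d \left(d + d\right) 5 d = d 2 d 5 d = d 10 d d = 10 d^{2} d = 10 d^{3}$)
$\frac{45352}{m{\left(n{\left(3,-5 \right)} \right)}} = \frac{45352}{10 \left(-6 - -5\right)^{3}} = \frac{45352}{10 \left(-6 + 5\right)^{3}} = \frac{45352}{10 \left(-1\right)^{3}} = \frac{45352}{10 \left(-1\right)} = \frac{45352}{-10} = 45352 \left(- \frac{1}{10}\right) = - \frac{22676}{5}$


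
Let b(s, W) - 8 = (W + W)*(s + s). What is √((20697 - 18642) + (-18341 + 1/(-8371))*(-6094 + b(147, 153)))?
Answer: I*√107801594346365601/8371 ≈ 39223.0*I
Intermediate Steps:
b(s, W) = 8 + 4*W*s (b(s, W) = 8 + (W + W)*(s + s) = 8 + (2*W)*(2*s) = 8 + 4*W*s)
√((20697 - 18642) + (-18341 + 1/(-8371))*(-6094 + b(147, 153))) = √((20697 - 18642) + (-18341 + 1/(-8371))*(-6094 + (8 + 4*153*147))) = √(2055 + (-18341 - 1/8371)*(-6094 + (8 + 89964))) = √(2055 - 153532512*(-6094 + 89972)/8371) = √(2055 - 153532512/8371*83878) = √(2055 - 12878000041536/8371) = √(-12877982839131/8371) = I*√107801594346365601/8371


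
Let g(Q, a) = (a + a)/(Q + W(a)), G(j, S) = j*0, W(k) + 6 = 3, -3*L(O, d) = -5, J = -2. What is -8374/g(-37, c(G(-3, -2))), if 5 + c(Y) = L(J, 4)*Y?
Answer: -33496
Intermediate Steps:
L(O, d) = 5/3 (L(O, d) = -1/3*(-5) = 5/3)
W(k) = -3 (W(k) = -6 + 3 = -3)
G(j, S) = 0
c(Y) = -5 + 5*Y/3
g(Q, a) = 2*a/(-3 + Q) (g(Q, a) = (a + a)/(Q - 3) = (2*a)/(-3 + Q) = 2*a/(-3 + Q))
-8374/g(-37, c(G(-3, -2))) = -8374*(-3 - 37)/(2*(-5 + (5/3)*0)) = -8374*(-20/(-5 + 0)) = -8374/(2*(-5)*(-1/40)) = -8374/1/4 = -8374*4 = -33496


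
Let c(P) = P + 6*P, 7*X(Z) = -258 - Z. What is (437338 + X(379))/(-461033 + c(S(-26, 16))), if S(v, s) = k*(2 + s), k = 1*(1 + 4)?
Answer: -437247/460403 ≈ -0.94971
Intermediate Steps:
k = 5 (k = 1*5 = 5)
X(Z) = -258/7 - Z/7 (X(Z) = (-258 - Z)/7 = -258/7 - Z/7)
S(v, s) = 10 + 5*s (S(v, s) = 5*(2 + s) = 10 + 5*s)
c(P) = 7*P
(437338 + X(379))/(-461033 + c(S(-26, 16))) = (437338 + (-258/7 - ⅐*379))/(-461033 + 7*(10 + 5*16)) = (437338 + (-258/7 - 379/7))/(-461033 + 7*(10 + 80)) = (437338 - 91)/(-461033 + 7*90) = 437247/(-461033 + 630) = 437247/(-460403) = 437247*(-1/460403) = -437247/460403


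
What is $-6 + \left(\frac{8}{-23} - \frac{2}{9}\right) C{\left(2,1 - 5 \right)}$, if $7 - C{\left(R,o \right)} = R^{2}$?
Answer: $- \frac{532}{69} \approx -7.7101$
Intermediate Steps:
$C{\left(R,o \right)} = 7 - R^{2}$
$-6 + \left(\frac{8}{-23} - \frac{2}{9}\right) C{\left(2,1 - 5 \right)} = -6 + \left(\frac{8}{-23} - \frac{2}{9}\right) \left(7 - 2^{2}\right) = -6 + \left(8 \left(- \frac{1}{23}\right) - \frac{2}{9}\right) \left(7 - 4\right) = -6 + \left(- \frac{8}{23} - \frac{2}{9}\right) \left(7 - 4\right) = -6 - \frac{118}{69} = - \frac{532}{69}$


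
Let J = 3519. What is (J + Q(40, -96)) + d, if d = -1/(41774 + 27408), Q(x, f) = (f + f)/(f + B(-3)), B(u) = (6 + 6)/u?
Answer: 6089607161/1729550 ≈ 3520.9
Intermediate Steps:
B(u) = 12/u
Q(x, f) = 2*f/(-4 + f) (Q(x, f) = (f + f)/(f + 12/(-3)) = (2*f)/(f + 12*(-⅓)) = (2*f)/(f - 4) = (2*f)/(-4 + f) = 2*f/(-4 + f))
d = -1/69182 ≈ -1.4455e-5
(J + Q(40, -96)) + d = (3519 + 2*(-96)/(-4 - 96)) - 1/69182 = (3519 + 2*(-96)/(-100)) - 1/69182 = (3519 + 2*(-96)*(-1/100)) - 1/69182 = (3519 + 48/25) - 1/69182 = 88023/25 - 1/69182 = 6089607161/1729550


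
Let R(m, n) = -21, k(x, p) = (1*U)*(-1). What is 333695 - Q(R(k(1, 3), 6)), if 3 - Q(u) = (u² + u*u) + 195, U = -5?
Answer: 334769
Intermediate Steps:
k(x, p) = 5 (k(x, p) = (1*(-5))*(-1) = -5*(-1) = 5)
Q(u) = -192 - 2*u² (Q(u) = 3 - ((u² + u*u) + 195) = 3 - ((u² + u²) + 195) = 3 - (2*u² + 195) = 3 - (195 + 2*u²) = 3 + (-195 - 2*u²) = -192 - 2*u²)
333695 - Q(R(k(1, 3), 6)) = 333695 - (-192 - 2*(-21)²) = 333695 - (-192 - 2*441) = 333695 - (-192 - 882) = 333695 - 1*(-1074) = 333695 + 1074 = 334769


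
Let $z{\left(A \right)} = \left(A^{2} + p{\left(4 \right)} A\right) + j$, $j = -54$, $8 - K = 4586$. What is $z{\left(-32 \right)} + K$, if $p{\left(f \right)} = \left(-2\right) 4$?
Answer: $-3352$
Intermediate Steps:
$K = -4578$ ($K = 8 - 4586 = -4578$)
$p{\left(f \right)} = -8$
$z{\left(A \right)} = -54 + A^{2} - 8 A$ ($z{\left(A \right)} = \left(A^{2} - 8 A\right) - 54 = -54 + A^{2} - 8 A$)
$z{\left(-32 \right)} + K = \left(-54 + \left(-32\right)^{2} - -256\right) - 4578 = \left(-54 + 1024 + 256\right) - 4578 = 1226 - 4578 = -3352$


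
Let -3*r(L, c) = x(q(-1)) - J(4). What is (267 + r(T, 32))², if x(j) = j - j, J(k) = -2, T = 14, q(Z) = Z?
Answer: 638401/9 ≈ 70934.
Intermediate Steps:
x(j) = 0
r(L, c) = -⅔ (r(L, c) = -(0 - 1*(-2))/3 = -(0 + 2)/3 = -⅓*2 = -⅔)
(267 + r(T, 32))² = (267 - ⅔)² = (799/3)² = 638401/9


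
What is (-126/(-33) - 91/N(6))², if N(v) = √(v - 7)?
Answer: -1000237/121 + 7644*I/11 ≈ -8266.4 + 694.91*I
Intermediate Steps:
N(v) = √(-7 + v)
(-126/(-33) - 91/N(6))² = (-126/(-33) - 91/√(-7 + 6))² = (-126*(-1/33) - 91*(-I))² = (42/11 - 91*(-I))² = (42/11 - (-91)*I)² = (42/11 + 91*I)²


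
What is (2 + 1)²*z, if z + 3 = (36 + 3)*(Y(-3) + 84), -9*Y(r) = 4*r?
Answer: 29925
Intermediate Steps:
Y(r) = -4*r/9
z = 3325 (z = -3 + (36 + 3)*(-4/9*(-3) + 84) = -3 + 39*(4/3 + 84) = -3 + 39*(256/3) = -3 + 3328 = 3325)
(2 + 1)²*z = (2 + 1)²*3325 = 3²*3325 = 9*3325 = 29925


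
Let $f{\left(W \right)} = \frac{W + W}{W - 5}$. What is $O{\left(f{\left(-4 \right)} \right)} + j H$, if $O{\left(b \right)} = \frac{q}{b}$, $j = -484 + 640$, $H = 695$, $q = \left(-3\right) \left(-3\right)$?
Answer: $\frac{867441}{8} \approx 1.0843 \cdot 10^{5}$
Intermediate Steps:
$q = 9$
$f{\left(W \right)} = \frac{2 W}{-5 + W}$
$j = 156$
$O{\left(b \right)} = \frac{9}{b}$
$O{\left(f{\left(-4 \right)} \right)} + j H = \frac{9}{2 \left(-4\right) \frac{1}{-5 - 4}} + 156 \cdot 695 = \frac{9}{2 \left(-4\right) \frac{1}{-9}} + 108420 = \frac{9}{2 \left(-4\right) \left(- \frac{1}{9}\right)} + 108420 = \frac{9}{\frac{8}{9}} + 108420 = 9 \cdot \frac{9}{8} + 108420 = \frac{81}{8} + 108420 = \frac{867441}{8}$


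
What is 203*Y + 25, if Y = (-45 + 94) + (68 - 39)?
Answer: 15859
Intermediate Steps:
Y = 78 (Y = 49 + 29 = 78)
203*Y + 25 = 203*78 + 25 = 15834 + 25 = 15859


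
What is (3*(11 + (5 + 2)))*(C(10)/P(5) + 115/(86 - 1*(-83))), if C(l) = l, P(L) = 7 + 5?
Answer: 13815/169 ≈ 81.746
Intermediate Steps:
P(L) = 12
(3*(11 + (5 + 2)))*(C(10)/P(5) + 115/(86 - 1*(-83))) = (3*(11 + (5 + 2)))*(10/12 + 115/(86 - 1*(-83))) = (3*(11 + 7))*(10*(1/12) + 115/(86 + 83)) = (3*18)*(⅚ + 115/169) = 54*(⅚ + 115*(1/169)) = 54*(⅚ + 115/169) = 54*(1535/1014) = 13815/169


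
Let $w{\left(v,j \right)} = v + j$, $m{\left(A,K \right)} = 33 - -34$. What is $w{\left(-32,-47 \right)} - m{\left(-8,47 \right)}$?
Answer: $-146$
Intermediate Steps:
$m{\left(A,K \right)} = 67$ ($m{\left(A,K \right)} = 33 + 34 = 67$)
$w{\left(v,j \right)} = j + v$
$w{\left(-32,-47 \right)} - m{\left(-8,47 \right)} = \left(-47 - 32\right) - 67 = -79 - 67 = -146$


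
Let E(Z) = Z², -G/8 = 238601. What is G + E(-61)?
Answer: -1905087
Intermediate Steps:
G = -1908808 (G = -8*238601 = -1908808)
G + E(-61) = -1908808 + (-61)² = -1908808 + 3721 = -1905087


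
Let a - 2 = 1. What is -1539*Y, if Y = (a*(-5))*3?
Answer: 69255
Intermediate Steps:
a = 3 (a = 2 + 1 = 3)
Y = -45 (Y = (3*(-5))*3 = -15*3 = -45)
-1539*Y = -1539*(-45) = 69255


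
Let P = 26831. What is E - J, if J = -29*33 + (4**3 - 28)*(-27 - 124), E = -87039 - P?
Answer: -107477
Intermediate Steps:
E = -113870 (E = -87039 - 1*26831 = -87039 - 26831 = -113870)
J = -6393 (J = -957 + (64 - 28)*(-151) = -957 + 36*(-151) = -957 - 5436 = -6393)
E - J = -113870 - 1*(-6393) = -113870 + 6393 = -107477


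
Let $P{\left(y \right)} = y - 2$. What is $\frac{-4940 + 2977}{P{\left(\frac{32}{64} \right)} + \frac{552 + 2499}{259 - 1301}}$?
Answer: $\frac{1022723}{2307} \approx 443.31$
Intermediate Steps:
$P{\left(y \right)} = -2 + y$ ($P{\left(y \right)} = y - 2 = -2 + y$)
$\frac{-4940 + 2977}{P{\left(\frac{32}{64} \right)} + \frac{552 + 2499}{259 - 1301}} = \frac{-4940 + 2977}{\left(-2 + \frac{32}{64}\right) + \frac{552 + 2499}{259 - 1301}} = - \frac{1963}{\left(-2 + 32 \cdot \frac{1}{64}\right) + \frac{3051}{-1042}} = - \frac{1963}{\left(-2 + \frac{1}{2}\right) + 3051 \left(- \frac{1}{1042}\right)} = - \frac{1963}{- \frac{3}{2} - \frac{3051}{1042}} = - \frac{1963}{- \frac{2307}{521}} = \left(-1963\right) \left(- \frac{521}{2307}\right) = \frac{1022723}{2307}$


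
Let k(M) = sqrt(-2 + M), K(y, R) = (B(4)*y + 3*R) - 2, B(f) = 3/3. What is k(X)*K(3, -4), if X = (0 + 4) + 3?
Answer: -11*sqrt(5) ≈ -24.597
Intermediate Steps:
B(f) = 1 (B(f) = 3*(1/3) = 1)
K(y, R) = -2 + y + 3*R (K(y, R) = (1*y + 3*R) - 2 = (y + 3*R) - 2 = -2 + y + 3*R)
X = 7 (X = 4 + 3 = 7)
k(X)*K(3, -4) = sqrt(-2 + 7)*(-2 + 3 + 3*(-4)) = sqrt(5)*(-2 + 3 - 12) = sqrt(5)*(-11) = -11*sqrt(5)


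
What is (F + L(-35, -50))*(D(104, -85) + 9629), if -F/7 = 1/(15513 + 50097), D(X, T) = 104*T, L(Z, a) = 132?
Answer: 2277714919/21870 ≈ 1.0415e+5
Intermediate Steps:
F = -7/65610 (F = -7/(15513 + 50097) = -7/65610 ≈ -0.00010669)
(F + L(-35, -50))*(D(104, -85) + 9629) = (-7/65610 + 132)*(104*(-85) + 9629) = 8660513*(-8840 + 9629)/65610 = (8660513/65610)*789 = 2277714919/21870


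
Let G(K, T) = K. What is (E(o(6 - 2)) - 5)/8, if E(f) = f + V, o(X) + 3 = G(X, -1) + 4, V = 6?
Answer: 3/4 ≈ 0.75000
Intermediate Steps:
o(X) = 1 + X (o(X) = -3 + (X + 4) = -3 + (4 + X) = 1 + X)
E(f) = 6 + f (E(f) = f + 6 = 6 + f)
(E(o(6 - 2)) - 5)/8 = ((6 + (1 + (6 - 2))) - 5)/8 = ((6 + (1 + 4)) - 5)*(1/8) = ((6 + 5) - 5)*(1/8) = (11 - 5)*(1/8) = 6*(1/8) = 3/4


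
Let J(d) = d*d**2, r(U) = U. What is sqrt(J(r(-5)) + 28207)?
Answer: sqrt(28082) ≈ 167.58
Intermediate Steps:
J(d) = d**3
sqrt(J(r(-5)) + 28207) = sqrt((-5)**3 + 28207) = sqrt(-125 + 28207) = sqrt(28082)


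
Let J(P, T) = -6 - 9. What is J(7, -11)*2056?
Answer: -30840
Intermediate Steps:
J(P, T) = -15
J(7, -11)*2056 = -15*2056 = -30840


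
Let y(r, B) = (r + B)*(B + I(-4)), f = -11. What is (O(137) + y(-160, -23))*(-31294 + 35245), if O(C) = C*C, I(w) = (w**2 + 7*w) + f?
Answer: 107415837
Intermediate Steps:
I(w) = -11 + w**2 + 7*w (I(w) = (w**2 + 7*w) - 11 = -11 + w**2 + 7*w)
y(r, B) = (-23 + B)*(B + r) (y(r, B) = (r + B)*(B + (-11 + (-4)**2 + 7*(-4))) = (B + r)*(B + (-11 + 16 - 28)) = (B + r)*(B - 23) = (B + r)*(-23 + B) = (-23 + B)*(B + r))
O(C) = C**2
(O(137) + y(-160, -23))*(-31294 + 35245) = (137**2 + ((-23)**2 - 23*(-23) - 23*(-160) - 23*(-160)))*(-31294 + 35245) = (18769 + (529 + 529 + 3680 + 3680))*3951 = (18769 + 8418)*3951 = 27187*3951 = 107415837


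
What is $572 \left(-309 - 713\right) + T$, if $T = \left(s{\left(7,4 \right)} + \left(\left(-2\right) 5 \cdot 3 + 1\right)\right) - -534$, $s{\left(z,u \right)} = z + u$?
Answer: $-584068$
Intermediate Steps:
$s{\left(z,u \right)} = u + z$
$T = 516$ ($T = \left(\left(4 + 7\right) + \left(\left(-2\right) 5 \cdot 3 + 1\right)\right) - -534 = \left(11 + \left(\left(-10\right) 3 + 1\right)\right) + 534 = \left(11 + \left(-30 + 1\right)\right) + 534 = \left(11 - 29\right) + 534 = -18 + 534 = 516$)
$572 \left(-309 - 713\right) + T = 572 \left(-309 - 713\right) + 516 = 572 \left(-1022\right) + 516 = -584584 + 516 = -584068$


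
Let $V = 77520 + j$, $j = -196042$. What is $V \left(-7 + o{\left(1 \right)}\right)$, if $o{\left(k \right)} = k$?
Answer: $711132$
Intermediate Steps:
$V = -118522$ ($V = 77520 - 196042 = -118522$)
$V \left(-7 + o{\left(1 \right)}\right) = - 118522 \left(-7 + 1\right) = \left(-118522\right) \left(-6\right) = 711132$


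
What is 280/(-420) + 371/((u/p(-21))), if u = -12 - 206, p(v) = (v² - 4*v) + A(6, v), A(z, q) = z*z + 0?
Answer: -624829/654 ≈ -955.40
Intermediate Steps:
A(z, q) = z² (A(z, q) = z² + 0 = z²)
p(v) = 36 + v² - 4*v (p(v) = (v² - 4*v) + 6² = (v² - 4*v) + 36 = 36 + v² - 4*v)
u = -218
280/(-420) + 371/((u/p(-21))) = 280/(-420) + 371/((-218/(36 + (-21)² - 4*(-21)))) = 280*(-1/420) + 371/((-218/(36 + 441 + 84))) = -⅔ + 371/((-218/561)) = -⅔ + 371/((-218*1/561)) = -⅔ + 371/(-218/561) = -⅔ + 371*(-561/218) = -⅔ - 208131/218 = -624829/654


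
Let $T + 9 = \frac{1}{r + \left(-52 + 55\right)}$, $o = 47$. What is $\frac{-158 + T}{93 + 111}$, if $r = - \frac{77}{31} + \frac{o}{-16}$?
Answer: $- \frac{67021}{81668} \approx -0.82065$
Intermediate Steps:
$r = - \frac{2689}{496}$ ($r = - \frac{77}{31} + \frac{47}{-16} = \left(-77\right) \frac{1}{31} + 47 \left(- \frac{1}{16}\right) = - \frac{77}{31} - \frac{47}{16} = - \frac{2689}{496} \approx -5.4214$)
$T = - \frac{11305}{1201}$ ($T = -9 + \frac{1}{- \frac{2689}{496} + \left(-52 + 55\right)} = -9 + \frac{1}{- \frac{2689}{496} + 3} = -9 + \frac{1}{- \frac{1201}{496}} = -9 - \frac{496}{1201} = - \frac{11305}{1201} \approx -9.413$)
$\frac{-158 + T}{93 + 111} = \frac{-158 - \frac{11305}{1201}}{93 + 111} = \frac{1}{204} \left(- \frac{201063}{1201}\right) = - \frac{67021}{81668}$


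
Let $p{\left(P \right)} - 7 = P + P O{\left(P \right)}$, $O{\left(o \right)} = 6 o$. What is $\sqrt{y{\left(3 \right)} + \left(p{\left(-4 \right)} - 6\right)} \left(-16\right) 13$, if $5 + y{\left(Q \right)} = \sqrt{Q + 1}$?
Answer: $- 624 \sqrt{10} \approx -1973.3$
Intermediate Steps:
$y{\left(Q \right)} = -5 + \sqrt{1 + Q}$ ($y{\left(Q \right)} = -5 + \sqrt{Q + 1} = -5 + \sqrt{1 + Q}$)
$p{\left(P \right)} = 7 + P + 6 P^{2}$ ($p{\left(P \right)} = 7 + \left(P + P 6 P\right) = 7 + \left(P + 6 P^{2}\right) = 7 + P + 6 P^{2}$)
$\sqrt{y{\left(3 \right)} + \left(p{\left(-4 \right)} - 6\right)} \left(-16\right) 13 = \sqrt{\left(-5 + \sqrt{1 + 3}\right) + \left(\left(7 - 4 + 6 \left(-4\right)^{2}\right) - 6\right)} \left(-16\right) 13 = \sqrt{\left(-5 + \sqrt{4}\right) + \left(\left(7 - 4 + 6 \cdot 16\right) - 6\right)} \left(-16\right) 13 = \sqrt{\left(-5 + 2\right) + \left(\left(7 - 4 + 96\right) - 6\right)} \left(-16\right) 13 = \sqrt{-3 + \left(99 - 6\right)} \left(-16\right) 13 = \sqrt{-3 + 93} \left(-16\right) 13 = \sqrt{90} \left(-16\right) 13 = 3 \sqrt{10} \left(-16\right) 13 = - 48 \sqrt{10} \cdot 13 = - 624 \sqrt{10}$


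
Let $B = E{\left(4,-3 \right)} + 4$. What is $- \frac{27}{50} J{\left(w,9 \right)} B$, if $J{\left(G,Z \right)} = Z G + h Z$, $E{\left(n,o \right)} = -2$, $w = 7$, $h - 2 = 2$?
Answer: $- \frac{2673}{25} \approx -106.92$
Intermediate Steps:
$h = 4$ ($h = 2 + 2 = 4$)
$B = 2$ ($B = -2 + 4 = 2$)
$J{\left(G,Z \right)} = 4 Z + G Z$ ($J{\left(G,Z \right)} = Z G + 4 Z = G Z + 4 Z = 4 Z + G Z$)
$- \frac{27}{50} J{\left(w,9 \right)} B = - \frac{27}{50} \cdot 9 \left(4 + 7\right) 2 = \left(-27\right) \frac{1}{50} \cdot 9 \cdot 11 \cdot 2 = \left(- \frac{27}{50}\right) 99 \cdot 2 = \left(- \frac{2673}{50}\right) 2 = - \frac{2673}{25}$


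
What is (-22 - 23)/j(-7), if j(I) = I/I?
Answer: -45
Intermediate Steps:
j(I) = 1
(-22 - 23)/j(-7) = (-22 - 23)/1 = -45*1 = -45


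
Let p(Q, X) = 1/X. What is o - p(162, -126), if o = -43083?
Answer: -5428457/126 ≈ -43083.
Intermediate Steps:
o - p(162, -126) = -43083 - 1/(-126) = -43083 - 1*(-1/126) = -43083 + 1/126 = -5428457/126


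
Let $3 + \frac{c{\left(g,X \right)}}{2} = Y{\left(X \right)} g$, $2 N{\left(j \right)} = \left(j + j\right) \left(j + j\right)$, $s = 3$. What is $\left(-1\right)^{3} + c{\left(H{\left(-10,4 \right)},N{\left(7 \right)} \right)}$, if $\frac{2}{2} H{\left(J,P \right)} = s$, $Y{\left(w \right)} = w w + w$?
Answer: $58205$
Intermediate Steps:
$Y{\left(w \right)} = w + w^{2}$ ($Y{\left(w \right)} = w^{2} + w = w + w^{2}$)
$H{\left(J,P \right)} = 3$
$N{\left(j \right)} = 2 j^{2}$ ($N{\left(j \right)} = \frac{\left(j + j\right) \left(j + j\right)}{2} = \frac{2 j 2 j}{2} = \frac{4 j^{2}}{2} = 2 j^{2}$)
$c{\left(g,X \right)} = -6 + 2 X g \left(1 + X\right)$ ($c{\left(g,X \right)} = -6 + 2 X \left(1 + X\right) g = -6 + 2 X g \left(1 + X\right)$)
$\left(-1\right)^{3} + c{\left(H{\left(-10,4 \right)},N{\left(7 \right)} \right)} = \left(-1\right)^{3} - \left(6 - 2 \cdot 2 \cdot 7^{2} \cdot 3 \left(1 + 2 \cdot 7^{2}\right)\right) = -1 - \left(6 - 2 \cdot 2 \cdot 49 \cdot 3 \left(1 + 2 \cdot 49\right)\right) = -1 - \left(6 - 588 \left(1 + 98\right)\right) = -1 - \left(6 - 588 \cdot 99\right) = -1 + \left(-6 + 58212\right) = -1 + 58206 = 58205$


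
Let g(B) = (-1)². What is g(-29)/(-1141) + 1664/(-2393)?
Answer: -1901017/2730413 ≈ -0.69624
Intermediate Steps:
g(B) = 1
g(-29)/(-1141) + 1664/(-2393) = 1/(-1141) + 1664/(-2393) = 1*(-1/1141) + 1664*(-1/2393) = -1/1141 - 1664/2393 = -1901017/2730413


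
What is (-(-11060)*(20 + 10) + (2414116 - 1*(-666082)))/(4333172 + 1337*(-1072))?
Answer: 1705999/1449954 ≈ 1.1766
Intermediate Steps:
(-(-11060)*(20 + 10) + (2414116 - 1*(-666082)))/(4333172 + 1337*(-1072)) = (-(-11060)*30 + (2414116 + 666082))/(4333172 - 1433264) = (-2212*(-150) + 3080198)/2899908 = (331800 + 3080198)*(1/2899908) = 3411998*(1/2899908) = 1705999/1449954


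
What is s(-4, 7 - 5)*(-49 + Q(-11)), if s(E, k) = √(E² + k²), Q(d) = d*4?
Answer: -186*√5 ≈ -415.91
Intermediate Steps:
Q(d) = 4*d
s(-4, 7 - 5)*(-49 + Q(-11)) = √((-4)² + (7 - 5)²)*(-49 + 4*(-11)) = √(16 + 2²)*(-49 - 44) = √(16 + 4)*(-93) = √20*(-93) = (2*√5)*(-93) = -186*√5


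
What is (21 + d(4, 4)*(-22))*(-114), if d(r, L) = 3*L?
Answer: 27702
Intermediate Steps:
(21 + d(4, 4)*(-22))*(-114) = (21 + (3*4)*(-22))*(-114) = (21 + 12*(-22))*(-114) = (21 - 264)*(-114) = -243*(-114) = 27702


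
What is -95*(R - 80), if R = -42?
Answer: 11590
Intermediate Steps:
-95*(R - 80) = -95*(-42 - 80) = -95*(-122) = 11590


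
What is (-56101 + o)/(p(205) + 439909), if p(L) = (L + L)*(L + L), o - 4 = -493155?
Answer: -549252/608009 ≈ -0.90336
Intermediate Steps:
o = -493151 (o = 4 - 493155 = -493151)
p(L) = 4*L² (p(L) = (2*L)*(2*L) = 4*L²)
(-56101 + o)/(p(205) + 439909) = (-56101 - 493151)/(4*205² + 439909) = -549252/(4*42025 + 439909) = -549252/(168100 + 439909) = -549252/608009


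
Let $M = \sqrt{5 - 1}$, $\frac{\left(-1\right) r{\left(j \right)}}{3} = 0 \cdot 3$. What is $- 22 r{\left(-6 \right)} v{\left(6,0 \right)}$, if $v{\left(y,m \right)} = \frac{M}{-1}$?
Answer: $0$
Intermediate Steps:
$r{\left(j \right)} = 0$ ($r{\left(j \right)} = - 3 \cdot 0 \cdot 3 = \left(-3\right) 0 = 0$)
$M = 2$ ($M = \sqrt{4} = 2$)
$v{\left(y,m \right)} = -2$ ($v{\left(y,m \right)} = \frac{2}{-1} = 2 \left(-1\right) = -2$)
$- 22 r{\left(-6 \right)} v{\left(6,0 \right)} = \left(-22\right) 0 \left(-2\right) = 0 \left(-2\right) = 0$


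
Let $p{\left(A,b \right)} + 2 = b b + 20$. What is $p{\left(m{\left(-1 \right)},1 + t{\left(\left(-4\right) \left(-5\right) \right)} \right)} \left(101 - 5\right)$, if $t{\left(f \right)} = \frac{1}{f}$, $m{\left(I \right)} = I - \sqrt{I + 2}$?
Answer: $\frac{45846}{25} \approx 1833.8$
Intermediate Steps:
$m{\left(I \right)} = I - \sqrt{2 + I}$
$p{\left(A,b \right)} = 18 + b^{2}$ ($p{\left(A,b \right)} = -2 + \left(b b + 20\right) = -2 + \left(b^{2} + 20\right) = -2 + \left(20 + b^{2}\right) = 18 + b^{2}$)
$p{\left(m{\left(-1 \right)},1 + t{\left(\left(-4\right) \left(-5\right) \right)} \right)} \left(101 - 5\right) = \left(18 + \left(1 + \frac{1}{\left(-4\right) \left(-5\right)}\right)^{2}\right) \left(101 - 5\right) = \left(18 + \left(1 + \frac{1}{20}\right)^{2}\right) 96 = \left(18 + \left(\frac{21}{20}\right)^{2}\right) 96 = \left(18 + \frac{441}{400}\right) 96 = \frac{7641}{400} \cdot 96 = \frac{45846}{25}$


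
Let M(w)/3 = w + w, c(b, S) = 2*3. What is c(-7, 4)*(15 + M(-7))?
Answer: -162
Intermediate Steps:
c(b, S) = 6
M(w) = 6*w (M(w) = 3*(w + w) = 3*(2*w) = 6*w)
c(-7, 4)*(15 + M(-7)) = 6*(15 + 6*(-7)) = 6*(15 - 42) = 6*(-27) = -162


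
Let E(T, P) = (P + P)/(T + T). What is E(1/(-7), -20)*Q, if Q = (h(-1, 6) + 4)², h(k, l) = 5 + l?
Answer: 31500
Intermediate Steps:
E(T, P) = P/T (E(T, P) = (2*P)/((2*T)) = (2*P)*(1/(2*T)) = P/T)
Q = 225 (Q = ((5 + 6) + 4)² = (11 + 4)² = 15² = 225)
E(1/(-7), -20)*Q = -20/(1/(-7))*225 = -20/(-⅐)*225 = -20*(-7)*225 = 140*225 = 31500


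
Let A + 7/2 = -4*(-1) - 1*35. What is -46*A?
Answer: 1587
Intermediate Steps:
A = -69/2 (A = -7/2 + (-4*(-1) - 1*35) = -7/2 + (4 - 35) = -7/2 - 31 = -69/2 ≈ -34.500)
-46*A = -46*(-69/2) = 1587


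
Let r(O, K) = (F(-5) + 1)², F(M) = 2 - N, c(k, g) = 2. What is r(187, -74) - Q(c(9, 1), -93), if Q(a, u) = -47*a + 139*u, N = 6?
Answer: 13030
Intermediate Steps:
F(M) = -4 (F(M) = 2 - 1*6 = 2 - 6 = -4)
r(O, K) = 9 (r(O, K) = (-4 + 1)² = (-3)² = 9)
r(187, -74) - Q(c(9, 1), -93) = 9 - (-47*2 + 139*(-93)) = 9 - (-94 - 12927) = 9 - 1*(-13021) = 9 + 13021 = 13030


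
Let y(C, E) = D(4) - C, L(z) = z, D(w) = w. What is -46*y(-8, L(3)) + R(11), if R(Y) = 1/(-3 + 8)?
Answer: -2759/5 ≈ -551.80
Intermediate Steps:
R(Y) = 1/5
y(C, E) = 4 - C
-46*y(-8, L(3)) + R(11) = -46*(4 - 1*(-8)) + 1/5 = -46*(4 + 8) + 1/5 = -46*12 + 1/5 = -552 + 1/5 = -2759/5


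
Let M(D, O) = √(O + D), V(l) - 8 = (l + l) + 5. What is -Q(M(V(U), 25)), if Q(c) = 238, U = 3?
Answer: -238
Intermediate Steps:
V(l) = 13 + 2*l (V(l) = 8 + ((l + l) + 5) = 8 + (2*l + 5) = 8 + (5 + 2*l) = 13 + 2*l)
M(D, O) = √(D + O)
-Q(M(V(U), 25)) = -1*238 = -238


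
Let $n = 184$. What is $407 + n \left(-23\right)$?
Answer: $-3825$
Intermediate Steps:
$407 + n \left(-23\right) = 407 + 184 \left(-23\right) = 407 - 4232 = -3825$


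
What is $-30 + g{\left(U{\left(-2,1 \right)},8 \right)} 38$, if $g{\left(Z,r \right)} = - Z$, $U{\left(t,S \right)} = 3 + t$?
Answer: $-68$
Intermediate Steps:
$-30 + g{\left(U{\left(-2,1 \right)},8 \right)} 38 = -30 + - (3 - 2) 38 = -30 + \left(-1\right) 1 \cdot 38 = -30 - 38 = -68$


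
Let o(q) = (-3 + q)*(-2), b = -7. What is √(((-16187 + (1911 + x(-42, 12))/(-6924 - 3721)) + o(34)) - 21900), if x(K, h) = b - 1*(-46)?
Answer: I*√172916551819/2129 ≈ 195.32*I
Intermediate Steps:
o(q) = 6 - 2*q
x(K, h) = 39 (x(K, h) = -7 - 1*(-46) = -7 + 46 = 39)
√(((-16187 + (1911 + x(-42, 12))/(-6924 - 3721)) + o(34)) - 21900) = √(((-16187 + (1911 + 39)/(-6924 - 3721)) + (6 - 2*34)) - 21900) = √(((-16187 + 1950/(-10645)) + (6 - 68)) - 21900) = √(((-16187 + 1950*(-1/10645)) - 62) - 21900) = √(((-16187 - 390/2129) - 62) - 21900) = √((-34462513/2129 - 62) - 21900) = √(-34594511/2129 - 21900) = √(-81219611/2129) = I*√172916551819/2129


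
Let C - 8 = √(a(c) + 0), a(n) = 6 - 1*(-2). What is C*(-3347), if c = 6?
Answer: -26776 - 6694*√2 ≈ -36243.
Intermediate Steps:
a(n) = 8 (a(n) = 6 + 2 = 8)
C = 8 + 2*√2 (C = 8 + √(8 + 0) = 8 + √8 = 8 + 2*√2 ≈ 10.828)
C*(-3347) = (8 + 2*√2)*(-3347) = -26776 - 6694*√2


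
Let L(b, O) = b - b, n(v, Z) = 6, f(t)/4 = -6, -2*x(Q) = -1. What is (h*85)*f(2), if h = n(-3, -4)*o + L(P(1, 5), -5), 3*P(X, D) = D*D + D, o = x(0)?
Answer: -6120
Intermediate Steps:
x(Q) = 1/2 (x(Q) = -1/2*(-1) = 1/2)
f(t) = -24 (f(t) = 4*(-6) = -24)
o = 1/2 ≈ 0.50000
P(X, D) = D/3 + D**2/3 (P(X, D) = (D*D + D)/3 = (D**2 + D)/3 = (D + D**2)/3 = D/3 + D**2/3)
L(b, O) = 0
h = 3 (h = 6*(1/2) + 0 = 3 + 0 = 3)
(h*85)*f(2) = (3*85)*(-24) = 255*(-24) = -6120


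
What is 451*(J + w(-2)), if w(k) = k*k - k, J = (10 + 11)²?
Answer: 201597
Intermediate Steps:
J = 441 (J = 21² = 441)
w(k) = k² - k
451*(J + w(-2)) = 451*(441 - 2*(-1 - 2)) = 451*(441 - 2*(-3)) = 451*(441 + 6) = 451*447 = 201597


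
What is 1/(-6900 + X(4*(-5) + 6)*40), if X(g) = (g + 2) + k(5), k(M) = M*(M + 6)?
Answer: -1/5180 ≈ -0.00019305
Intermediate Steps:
k(M) = M*(6 + M)
X(g) = 57 + g (X(g) = (g + 2) + 5*(6 + 5) = (2 + g) + 5*11 = (2 + g) + 55 = 57 + g)
1/(-6900 + X(4*(-5) + 6)*40) = 1/(-6900 + (57 + (4*(-5) + 6))*40) = 1/(-6900 + (57 + (-20 + 6))*40) = 1/(-6900 + (57 - 14)*40) = 1/(-6900 + 43*40) = 1/(-6900 + 1720) = 1/(-5180) = -1/5180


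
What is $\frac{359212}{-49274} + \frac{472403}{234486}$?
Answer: $- \frac{30476499805}{5777031582} \approx -5.2755$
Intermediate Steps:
$\frac{359212}{-49274} + \frac{472403}{234486} = 359212 \left(- \frac{1}{49274}\right) + 472403 \cdot \frac{1}{234486} = - \frac{179606}{24637} + \frac{472403}{234486} = - \frac{30476499805}{5777031582}$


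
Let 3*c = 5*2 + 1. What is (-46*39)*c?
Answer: -6578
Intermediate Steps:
c = 11/3 (c = (5*2 + 1)/3 = (10 + 1)/3 = (⅓)*11 = 11/3 ≈ 3.6667)
(-46*39)*c = -46*39*(11/3) = -1794*11/3 = -6578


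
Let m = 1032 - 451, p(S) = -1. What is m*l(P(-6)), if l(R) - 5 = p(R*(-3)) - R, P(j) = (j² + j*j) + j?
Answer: -36022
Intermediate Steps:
P(j) = j + 2*j² (P(j) = (j² + j²) + j = 2*j² + j = j + 2*j²)
m = 581
l(R) = 4 - R (l(R) = 5 + (-1 - R) = 4 - R)
m*l(P(-6)) = 581*(4 - (-6)*(1 + 2*(-6))) = 581*(4 - (-6)*(1 - 12)) = 581*(4 - (-6)*(-11)) = 581*(4 - 1*66) = 581*(4 - 66) = 581*(-62) = -36022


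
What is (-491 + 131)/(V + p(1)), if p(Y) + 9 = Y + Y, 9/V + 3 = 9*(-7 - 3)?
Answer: 558/11 ≈ 50.727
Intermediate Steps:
V = -3/31 (V = 9/(-3 + 9*(-7 - 3)) = 9/(-3 + 9*(-10)) = 9/(-3 - 90) = 9/(-93) = 9*(-1/93) = -3/31 ≈ -0.096774)
p(Y) = -9 + 2*Y (p(Y) = -9 + (Y + Y) = -9 + 2*Y)
(-491 + 131)/(V + p(1)) = (-491 + 131)/(-3/31 + (-9 + 2*1)) = -360/(-3/31 + (-9 + 2)) = -360/(-3/31 - 7) = -360/(-220/31) = -360*(-31/220) = 558/11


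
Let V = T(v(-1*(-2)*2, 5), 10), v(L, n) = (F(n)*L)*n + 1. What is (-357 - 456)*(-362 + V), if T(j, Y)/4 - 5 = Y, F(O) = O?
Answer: 245526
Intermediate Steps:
v(L, n) = 1 + L*n² (v(L, n) = (n*L)*n + 1 = (L*n)*n + 1 = L*n² + 1 = 1 + L*n²)
T(j, Y) = 20 + 4*Y
V = 60 (V = 20 + 4*10 = 20 + 40 = 60)
(-357 - 456)*(-362 + V) = (-357 - 456)*(-362 + 60) = -813*(-302) = 245526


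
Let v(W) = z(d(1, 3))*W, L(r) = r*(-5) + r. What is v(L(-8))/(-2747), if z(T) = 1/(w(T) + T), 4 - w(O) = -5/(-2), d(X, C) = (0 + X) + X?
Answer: -64/19229 ≈ -0.0033283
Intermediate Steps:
d(X, C) = 2*X (d(X, C) = X + X = 2*X)
w(O) = 3/2 (w(O) = 4 - (-5)/(-2) = 4 - (-5)*(-1)/2 = 4 - 1*5/2 = 4 - 5/2 = 3/2)
L(r) = -4*r (L(r) = -5*r + r = -4*r)
z(T) = 1/(3/2 + T)
v(W) = 2*W/7 (v(W) = (2/(3 + 2*(2*1)))*W = (2/(3 + 2*2))*W = (2/(3 + 4))*W = (2/7)*W = (2*(1/7))*W = 2*W/7)
v(L(-8))/(-2747) = (2*(-4*(-8))/7)/(-2747) = ((2/7)*32)*(-1/2747) = (64/7)*(-1/2747) = -64/19229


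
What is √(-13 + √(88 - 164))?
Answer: √(-13 + 2*I*√19) ≈ 1.1516 + 3.785*I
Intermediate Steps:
√(-13 + √(88 - 164)) = √(-13 + √(-76)) = √(-13 + 2*I*√19)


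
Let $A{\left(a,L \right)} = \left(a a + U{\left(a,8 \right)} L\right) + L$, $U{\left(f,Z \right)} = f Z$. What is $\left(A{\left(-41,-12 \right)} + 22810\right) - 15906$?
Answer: $12509$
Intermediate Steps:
$U{\left(f,Z \right)} = Z f$
$A{\left(a,L \right)} = L + a^{2} + 8 L a$ ($A{\left(a,L \right)} = \left(a a + 8 a L\right) + L = \left(a^{2} + 8 L a\right) + L = L + a^{2} + 8 L a$)
$\left(A{\left(-41,-12 \right)} + 22810\right) - 15906 = \left(\left(-12 + \left(-41\right)^{2} + 8 \left(-12\right) \left(-41\right)\right) + 22810\right) - 15906 = \left(\left(-12 + 1681 + 3936\right) + 22810\right) - 15906 = \left(5605 + 22810\right) - 15906 = 28415 - 15906 = 12509$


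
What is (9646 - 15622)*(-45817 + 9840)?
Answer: 214998552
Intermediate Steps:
(9646 - 15622)*(-45817 + 9840) = -5976*(-35977) = 214998552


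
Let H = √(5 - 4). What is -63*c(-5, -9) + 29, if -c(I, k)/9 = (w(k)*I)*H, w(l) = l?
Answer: 25544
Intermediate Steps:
H = 1 (H = √1 = 1)
c(I, k) = -9*I*k (c(I, k) = -9*k*I = -9*I*k)
-63*c(-5, -9) + 29 = -(-567)*(-5)*(-9) + 29 = -63*(-405) + 29 = 25515 + 29 = 25544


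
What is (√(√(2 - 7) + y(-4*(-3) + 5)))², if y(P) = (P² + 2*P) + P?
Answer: 340 + I*√5 ≈ 340.0 + 2.2361*I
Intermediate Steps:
y(P) = P² + 3*P
(√(√(2 - 7) + y(-4*(-3) + 5)))² = (√(√(2 - 7) + (-4*(-3) + 5)*(3 + (-4*(-3) + 5))))² = (√(√(-5) + (12 + 5)*(3 + (12 + 5))))² = (√(I*√5 + 17*(3 + 17)))² = (√(I*√5 + 17*20))² = (√(I*√5 + 340))² = (√(340 + I*√5))² = 340 + I*√5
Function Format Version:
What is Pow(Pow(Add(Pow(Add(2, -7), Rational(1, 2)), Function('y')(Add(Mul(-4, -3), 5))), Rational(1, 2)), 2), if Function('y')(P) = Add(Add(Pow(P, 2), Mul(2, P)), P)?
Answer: Add(340, Mul(I, Pow(5, Rational(1, 2)))) ≈ Add(340.00, Mul(2.2361, I))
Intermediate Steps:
Function('y')(P) = Add(Pow(P, 2), Mul(3, P))
Pow(Pow(Add(Pow(Add(2, -7), Rational(1, 2)), Function('y')(Add(Mul(-4, -3), 5))), Rational(1, 2)), 2) = Pow(Pow(Add(Pow(Add(2, -7), Rational(1, 2)), Mul(Add(Mul(-4, -3), 5), Add(3, Add(Mul(-4, -3), 5)))), Rational(1, 2)), 2) = Pow(Pow(Add(Pow(-5, Rational(1, 2)), Mul(Add(12, 5), Add(3, Add(12, 5)))), Rational(1, 2)), 2) = Pow(Pow(Add(Mul(I, Pow(5, Rational(1, 2))), Mul(17, Add(3, 17))), Rational(1, 2)), 2) = Pow(Pow(Add(Mul(I, Pow(5, Rational(1, 2))), Mul(17, 20)), Rational(1, 2)), 2) = Pow(Pow(Add(Mul(I, Pow(5, Rational(1, 2))), 340), Rational(1, 2)), 2) = Pow(Pow(Add(340, Mul(I, Pow(5, Rational(1, 2)))), Rational(1, 2)), 2) = Add(340, Mul(I, Pow(5, Rational(1, 2))))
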